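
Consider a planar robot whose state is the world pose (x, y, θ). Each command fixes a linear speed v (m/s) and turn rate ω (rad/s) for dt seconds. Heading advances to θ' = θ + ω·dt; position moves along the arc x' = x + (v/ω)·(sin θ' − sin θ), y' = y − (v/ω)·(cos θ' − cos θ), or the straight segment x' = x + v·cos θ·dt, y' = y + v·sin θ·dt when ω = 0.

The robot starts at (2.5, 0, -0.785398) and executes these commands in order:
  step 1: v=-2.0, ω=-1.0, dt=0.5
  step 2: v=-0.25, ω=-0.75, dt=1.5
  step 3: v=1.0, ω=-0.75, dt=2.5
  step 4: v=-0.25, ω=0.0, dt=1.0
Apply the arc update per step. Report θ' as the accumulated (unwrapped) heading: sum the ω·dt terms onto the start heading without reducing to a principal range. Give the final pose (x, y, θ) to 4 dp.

step 1: θ'=-1.2854 (R=2.0000) → pose (1.9951, 0.8511, -1.2854)
step 2: θ'=-2.4104 (R=0.3333) → pose (2.0924, 1.1931, -2.4104)
step 3: θ'=-4.2854 (R=-1.3333) → pose (-0.0116, 1.6334, -4.2854)
step 4: θ'=-4.2854 (straight) → pose (0.0919, 1.4059, -4.2854)

(0.0919, 1.4059, -4.2854)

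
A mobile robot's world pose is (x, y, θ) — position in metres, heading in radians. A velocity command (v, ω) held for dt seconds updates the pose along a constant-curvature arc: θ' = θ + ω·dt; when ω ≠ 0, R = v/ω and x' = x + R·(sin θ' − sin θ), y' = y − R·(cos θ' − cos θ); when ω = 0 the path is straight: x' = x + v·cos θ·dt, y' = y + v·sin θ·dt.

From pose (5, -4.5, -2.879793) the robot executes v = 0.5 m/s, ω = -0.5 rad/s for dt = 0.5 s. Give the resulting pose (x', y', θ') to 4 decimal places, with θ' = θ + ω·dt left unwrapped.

(4.7530, -4.5340, -3.1298)

θ' = -2.8798 + -0.5·0.5 = -3.1298
R = v/ω = 0.5/-0.5 = -1.0000
x' = 5 + -1.0000·(sin -3.1298 − sin -2.8798) = 4.7530
y' = -4.5 − -1.0000·(cos -3.1298 − cos -2.8798) = -4.5340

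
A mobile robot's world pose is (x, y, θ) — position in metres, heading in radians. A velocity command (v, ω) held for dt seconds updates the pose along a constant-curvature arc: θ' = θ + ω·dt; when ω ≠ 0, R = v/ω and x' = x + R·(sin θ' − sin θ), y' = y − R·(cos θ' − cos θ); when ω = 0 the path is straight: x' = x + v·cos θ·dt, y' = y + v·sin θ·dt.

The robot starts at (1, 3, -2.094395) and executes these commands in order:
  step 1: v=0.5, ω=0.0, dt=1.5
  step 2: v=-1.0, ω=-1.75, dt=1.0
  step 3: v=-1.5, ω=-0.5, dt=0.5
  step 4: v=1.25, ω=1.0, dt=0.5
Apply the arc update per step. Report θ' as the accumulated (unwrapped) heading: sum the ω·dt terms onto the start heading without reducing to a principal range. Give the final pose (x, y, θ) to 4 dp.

step 1: θ'=-2.0944 (straight) → pose (0.6250, 2.3505, -2.0944)
step 2: θ'=-3.8444 (R=0.5714) → pose (1.4892, 2.5008, -3.8444)
step 3: θ'=-4.0944 (R=3.0000) → pose (1.9953, 1.9499, -4.0944)
step 4: θ'=-3.5944 (R=1.2500) → pose (1.5233, 2.3497, -3.5944)

(1.5233, 2.3497, -3.5944)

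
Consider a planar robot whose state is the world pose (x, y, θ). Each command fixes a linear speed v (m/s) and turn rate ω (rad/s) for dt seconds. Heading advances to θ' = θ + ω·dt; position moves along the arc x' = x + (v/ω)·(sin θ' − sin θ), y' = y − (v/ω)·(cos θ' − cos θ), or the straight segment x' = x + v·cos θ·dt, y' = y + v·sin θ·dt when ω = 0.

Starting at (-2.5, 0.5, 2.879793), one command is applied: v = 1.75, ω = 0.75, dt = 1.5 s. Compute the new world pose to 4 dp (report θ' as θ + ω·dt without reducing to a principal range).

θ' = 2.8798 + 0.75·1.5 = 4.0048
R = v/ω = 1.75/0.75 = 2.3333
x' = -2.5 + 2.3333·(sin 4.0048 − sin 2.8798) = -4.8771
y' = 0.5 − 2.3333·(cos 4.0048 − cos 2.8798) = -0.2371

(-4.8771, -0.2371, 4.0048)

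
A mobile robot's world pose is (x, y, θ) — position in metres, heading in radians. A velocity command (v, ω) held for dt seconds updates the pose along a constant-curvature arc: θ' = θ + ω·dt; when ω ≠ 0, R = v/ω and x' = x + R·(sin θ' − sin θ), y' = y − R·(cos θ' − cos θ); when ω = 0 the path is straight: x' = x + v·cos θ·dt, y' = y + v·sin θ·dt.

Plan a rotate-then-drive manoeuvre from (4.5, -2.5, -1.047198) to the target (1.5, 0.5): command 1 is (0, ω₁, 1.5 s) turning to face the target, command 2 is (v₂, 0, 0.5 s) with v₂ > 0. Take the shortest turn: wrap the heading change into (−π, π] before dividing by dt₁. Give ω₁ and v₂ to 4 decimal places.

heading to target = atan2(0.5−-2.5, 1.5−4.5) = 2.3562
Δθ = wrap(2.3562 − -1.0472) = -2.8798; ω₁ = Δθ/dt₁ = -1.9199
distance = √((1.5−4.5)² + (0.5−-2.5)²) = 4.2426; v₂ = distance/dt₂ = 8.4853

ω₁ = -1.9199, v₂ = 8.4853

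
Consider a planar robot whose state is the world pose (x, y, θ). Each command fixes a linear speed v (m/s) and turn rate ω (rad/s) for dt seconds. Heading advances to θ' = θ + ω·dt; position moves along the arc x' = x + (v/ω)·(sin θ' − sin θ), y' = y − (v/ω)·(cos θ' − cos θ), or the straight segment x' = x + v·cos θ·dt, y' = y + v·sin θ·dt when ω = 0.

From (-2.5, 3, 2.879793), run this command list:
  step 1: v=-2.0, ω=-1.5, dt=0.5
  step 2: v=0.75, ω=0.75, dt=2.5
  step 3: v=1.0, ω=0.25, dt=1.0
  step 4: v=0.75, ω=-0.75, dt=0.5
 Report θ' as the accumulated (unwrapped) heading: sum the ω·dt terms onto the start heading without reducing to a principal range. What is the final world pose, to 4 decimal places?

(-4.0953, 1.4081, 3.8798)

step 1: θ'=2.1298 (R=1.3333) → pose (-1.7147, 2.4192, 2.1298)
step 2: θ'=4.0048 (R=1.0000) → pose (-3.3224, 2.5389, 4.0048)
step 3: θ'=4.2548 (R=4.0000) → pose (-3.8712, 1.7060, 4.2548)
step 4: θ'=3.8798 (R=-1.0000) → pose (-4.0953, 1.4081, 3.8798)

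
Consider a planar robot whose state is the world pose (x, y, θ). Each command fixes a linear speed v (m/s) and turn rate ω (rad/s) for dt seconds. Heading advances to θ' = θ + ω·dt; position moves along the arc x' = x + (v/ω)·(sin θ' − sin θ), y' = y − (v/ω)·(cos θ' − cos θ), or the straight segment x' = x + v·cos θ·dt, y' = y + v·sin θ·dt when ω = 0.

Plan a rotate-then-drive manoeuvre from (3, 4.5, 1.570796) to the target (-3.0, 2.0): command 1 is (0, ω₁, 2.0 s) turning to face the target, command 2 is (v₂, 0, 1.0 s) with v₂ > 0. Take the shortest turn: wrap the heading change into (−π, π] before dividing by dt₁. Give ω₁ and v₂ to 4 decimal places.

heading to target = atan2(2−4.5, -3−3) = -2.7468
Δθ = wrap(-2.7468 − 1.5708) = 1.9656; ω₁ = Δθ/dt₁ = 0.9828
distance = √((-3−3)² + (2−4.5)²) = 6.5000; v₂ = distance/dt₂ = 6.5000

ω₁ = 0.9828, v₂ = 6.5000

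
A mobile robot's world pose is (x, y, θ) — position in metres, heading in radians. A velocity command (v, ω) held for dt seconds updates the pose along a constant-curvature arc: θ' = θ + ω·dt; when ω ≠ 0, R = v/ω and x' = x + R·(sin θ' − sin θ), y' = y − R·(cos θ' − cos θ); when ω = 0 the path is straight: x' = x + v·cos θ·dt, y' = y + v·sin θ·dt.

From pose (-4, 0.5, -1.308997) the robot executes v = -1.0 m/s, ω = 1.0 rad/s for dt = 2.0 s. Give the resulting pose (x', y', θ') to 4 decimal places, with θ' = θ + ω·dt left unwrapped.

(-5.6032, 1.0118, 0.6910)

θ' = -1.3090 + 1.0·2.0 = 0.6910
R = v/ω = -1.0/1.0 = -1.0000
x' = -4 + -1.0000·(sin 0.6910 − sin -1.3090) = -5.6032
y' = 0.5 − -1.0000·(cos 0.6910 − cos -1.3090) = 1.0118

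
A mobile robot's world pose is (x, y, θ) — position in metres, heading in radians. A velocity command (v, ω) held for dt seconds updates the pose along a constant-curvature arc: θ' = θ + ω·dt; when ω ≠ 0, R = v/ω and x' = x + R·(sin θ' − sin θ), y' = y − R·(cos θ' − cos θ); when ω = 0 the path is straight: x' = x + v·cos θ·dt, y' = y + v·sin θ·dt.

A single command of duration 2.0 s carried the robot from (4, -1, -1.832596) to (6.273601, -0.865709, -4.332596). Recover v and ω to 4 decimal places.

v = -1.5000, ω = -1.2500

Δθ = -4.332596 − -1.832596 = -2.500000
ω = Δθ/dt = -2.500000/2.0 = -1.2500
R = Δx/(sin θ' − sin θ) = 1.2000
v = R·ω = 1.2000·-1.2500 = -1.5000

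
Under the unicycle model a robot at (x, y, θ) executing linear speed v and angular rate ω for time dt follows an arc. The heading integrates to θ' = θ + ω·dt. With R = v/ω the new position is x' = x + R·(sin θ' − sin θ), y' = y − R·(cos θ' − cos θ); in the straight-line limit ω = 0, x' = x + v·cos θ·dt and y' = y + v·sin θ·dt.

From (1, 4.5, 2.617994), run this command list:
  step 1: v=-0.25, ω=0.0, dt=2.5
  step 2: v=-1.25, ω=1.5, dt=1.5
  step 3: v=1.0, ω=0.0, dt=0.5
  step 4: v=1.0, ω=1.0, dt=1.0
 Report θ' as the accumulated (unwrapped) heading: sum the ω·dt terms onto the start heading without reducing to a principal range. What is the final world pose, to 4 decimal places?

(3.4432, 3.7843, 5.8680)

step 1: θ'=2.6180 (straight) → pose (1.5413, 4.1875, 2.6180)
step 2: θ'=4.8680 (R=-0.8333) → pose (2.7812, 5.0383, 4.8680)
step 3: θ'=4.8680 (straight) → pose (2.8587, 4.5444, 4.8680)
step 4: θ'=5.8680 (R=1.0000) → pose (3.4432, 3.7843, 5.8680)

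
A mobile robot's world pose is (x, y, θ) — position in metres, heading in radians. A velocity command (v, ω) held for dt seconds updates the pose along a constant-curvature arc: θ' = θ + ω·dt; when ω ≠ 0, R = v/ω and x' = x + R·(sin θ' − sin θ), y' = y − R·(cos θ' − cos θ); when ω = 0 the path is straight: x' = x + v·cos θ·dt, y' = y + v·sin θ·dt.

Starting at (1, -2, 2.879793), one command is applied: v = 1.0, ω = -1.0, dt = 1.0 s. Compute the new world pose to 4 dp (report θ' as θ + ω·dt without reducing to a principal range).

θ' = 2.8798 + -1.0·1.0 = 1.8798
R = v/ω = 1.0/-1.0 = -1.0000
x' = 1 + -1.0000·(sin 1.8798 − sin 2.8798) = 0.3062
y' = -2 − -1.0000·(cos 1.8798 − cos 2.8798) = -1.3382

(0.3062, -1.3382, 1.8798)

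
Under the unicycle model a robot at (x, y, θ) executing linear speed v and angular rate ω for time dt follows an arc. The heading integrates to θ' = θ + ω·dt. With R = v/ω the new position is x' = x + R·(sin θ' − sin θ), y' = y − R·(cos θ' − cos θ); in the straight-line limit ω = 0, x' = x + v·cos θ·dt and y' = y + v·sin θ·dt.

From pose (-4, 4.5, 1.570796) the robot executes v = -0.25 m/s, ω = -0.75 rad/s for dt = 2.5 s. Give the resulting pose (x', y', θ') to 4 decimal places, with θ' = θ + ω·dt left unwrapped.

θ' = 1.5708 + -0.75·2.5 = -0.3042
R = v/ω = -0.25/-0.75 = 0.3333
x' = -4 + 0.3333·(sin -0.3042 − sin 1.5708) = -4.4332
y' = 4.5 − 0.3333·(cos -0.3042 − cos 1.5708) = 4.1820

(-4.4332, 4.1820, -0.3042)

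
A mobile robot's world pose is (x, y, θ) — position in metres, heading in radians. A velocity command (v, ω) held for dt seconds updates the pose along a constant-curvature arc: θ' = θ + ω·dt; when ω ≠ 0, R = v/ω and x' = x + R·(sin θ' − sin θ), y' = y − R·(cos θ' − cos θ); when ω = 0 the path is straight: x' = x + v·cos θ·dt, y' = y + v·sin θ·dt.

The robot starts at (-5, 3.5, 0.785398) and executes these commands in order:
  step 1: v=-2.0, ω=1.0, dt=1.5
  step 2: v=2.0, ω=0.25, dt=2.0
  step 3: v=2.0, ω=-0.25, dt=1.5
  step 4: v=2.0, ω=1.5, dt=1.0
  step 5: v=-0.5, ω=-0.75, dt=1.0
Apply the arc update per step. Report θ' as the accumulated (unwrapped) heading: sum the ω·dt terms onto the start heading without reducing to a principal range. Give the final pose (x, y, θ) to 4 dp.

step 1: θ'=2.2854 (R=-2.0000) → pose (-5.0965, 0.7752, 2.2854)
step 2: θ'=2.7854 (R=8.0000) → pose (-8.3496, 3.0305, 2.7854)
step 3: θ'=2.4104 (R=-8.0000) → pose (-10.9020, 4.5733, 2.4104)
step 4: θ'=3.9104 (R=1.3333) → pose (-12.7194, 4.5391, 3.9104)
step 5: θ'=3.1604 (R=0.6667) → pose (-12.2684, 4.7265, 3.1604)

(-12.2684, 4.7265, 3.1604)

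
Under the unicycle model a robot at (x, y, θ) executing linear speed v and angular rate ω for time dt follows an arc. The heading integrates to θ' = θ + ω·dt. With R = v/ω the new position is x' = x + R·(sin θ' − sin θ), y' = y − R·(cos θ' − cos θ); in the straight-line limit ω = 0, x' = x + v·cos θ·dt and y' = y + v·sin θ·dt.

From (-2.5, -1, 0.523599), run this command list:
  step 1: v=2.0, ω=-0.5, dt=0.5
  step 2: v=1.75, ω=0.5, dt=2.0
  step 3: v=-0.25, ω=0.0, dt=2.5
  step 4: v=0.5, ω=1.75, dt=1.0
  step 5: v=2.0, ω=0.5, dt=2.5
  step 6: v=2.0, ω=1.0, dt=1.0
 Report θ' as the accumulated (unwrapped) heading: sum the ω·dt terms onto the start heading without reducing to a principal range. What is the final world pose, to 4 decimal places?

(-3.5771, -2.6851, 5.2736)

step 1: θ'=0.2736 (R=-4.0000) → pose (-1.5808, -0.6129, 0.2736)
step 2: θ'=1.2736 (R=3.5000) → pose (0.8201, 1.7320, 1.2736)
step 3: θ'=1.2736 (straight) → pose (0.6371, 1.1344, 1.2736)
step 4: θ'=3.0236 (R=0.2857) → pose (0.3975, 1.5018, 3.0236)
step 5: θ'=4.2736 (R=4.0000) → pose (-3.6944, -0.7710, 4.2736)
step 6: θ'=5.2736 (R=2.0000) → pose (-3.5771, -2.6851, 5.2736)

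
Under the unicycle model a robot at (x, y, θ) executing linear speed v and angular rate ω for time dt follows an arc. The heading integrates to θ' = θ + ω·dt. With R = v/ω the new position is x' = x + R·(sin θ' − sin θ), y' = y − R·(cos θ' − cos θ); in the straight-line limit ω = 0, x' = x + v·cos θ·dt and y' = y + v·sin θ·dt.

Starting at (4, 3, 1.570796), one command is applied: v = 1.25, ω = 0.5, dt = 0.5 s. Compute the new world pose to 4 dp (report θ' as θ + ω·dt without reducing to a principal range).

θ' = 1.5708 + 0.5·0.5 = 1.8208
R = v/ω = 1.25/0.5 = 2.5000
x' = 4 + 2.5000·(sin 1.8208 − sin 1.5708) = 3.9223
y' = 3 − 2.5000·(cos 1.8208 − cos 1.5708) = 3.6185

(3.9223, 3.6185, 1.8208)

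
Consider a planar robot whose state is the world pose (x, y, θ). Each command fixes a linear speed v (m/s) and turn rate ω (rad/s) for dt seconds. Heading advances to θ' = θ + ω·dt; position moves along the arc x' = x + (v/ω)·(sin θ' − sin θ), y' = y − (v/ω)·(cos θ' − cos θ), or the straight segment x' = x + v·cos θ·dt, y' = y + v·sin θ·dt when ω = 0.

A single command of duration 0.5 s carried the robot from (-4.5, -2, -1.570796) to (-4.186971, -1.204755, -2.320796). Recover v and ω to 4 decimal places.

Δθ = -2.320796 − -1.570796 = -0.750000
ω = Δθ/dt = -0.750000/0.5 = -1.5000
R = −Δy/(cos θ' − cos θ) = 1.1667
v = R·ω = 1.1667·-1.5000 = -1.7500

v = -1.7500, ω = -1.5000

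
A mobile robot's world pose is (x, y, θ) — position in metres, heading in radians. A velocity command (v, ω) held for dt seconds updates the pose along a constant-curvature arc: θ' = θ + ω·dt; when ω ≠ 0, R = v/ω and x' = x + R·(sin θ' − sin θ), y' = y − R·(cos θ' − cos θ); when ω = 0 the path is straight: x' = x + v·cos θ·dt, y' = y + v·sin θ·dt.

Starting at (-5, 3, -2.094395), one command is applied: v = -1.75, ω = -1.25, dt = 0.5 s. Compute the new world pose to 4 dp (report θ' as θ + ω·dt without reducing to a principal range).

θ' = -2.0944 + -1.25·0.5 = -2.7194
R = v/ω = -1.75/-1.25 = 1.4000
x' = -5 + 1.4000·(sin -2.7194 − sin -2.0944) = -4.3612
y' = 3 − 1.4000·(cos -2.7194 − cos -2.0944) = 3.5771

(-4.3612, 3.5771, -2.7194)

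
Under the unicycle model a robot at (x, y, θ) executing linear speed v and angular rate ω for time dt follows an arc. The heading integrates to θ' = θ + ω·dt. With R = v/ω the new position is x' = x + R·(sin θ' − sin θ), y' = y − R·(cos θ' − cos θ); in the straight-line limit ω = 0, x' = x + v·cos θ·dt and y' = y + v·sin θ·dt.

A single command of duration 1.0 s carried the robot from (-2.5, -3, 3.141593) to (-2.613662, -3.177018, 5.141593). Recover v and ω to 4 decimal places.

Δθ = 5.141593 − 3.141593 = 2.000000
ω = Δθ/dt = 2.000000/1.0 = 2.0000
R = −Δy/(cos θ' − cos θ) = 0.1250
v = R·ω = 0.1250·2.0000 = 0.2500

v = 0.2500, ω = 2.0000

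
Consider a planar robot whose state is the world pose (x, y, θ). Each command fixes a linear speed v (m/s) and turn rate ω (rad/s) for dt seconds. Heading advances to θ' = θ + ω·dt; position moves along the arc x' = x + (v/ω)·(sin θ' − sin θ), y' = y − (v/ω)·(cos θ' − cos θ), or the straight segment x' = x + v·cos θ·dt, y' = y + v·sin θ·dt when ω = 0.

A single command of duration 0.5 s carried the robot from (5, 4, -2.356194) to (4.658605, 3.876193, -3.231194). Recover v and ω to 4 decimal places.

v = 0.7500, ω = -1.7500

Δθ = -3.231194 − -2.356194 = -0.875000
ω = Δθ/dt = -0.875000/0.5 = -1.7500
R = Δx/(sin θ' − sin θ) = -0.4286
v = R·ω = -0.4286·-1.7500 = 0.7500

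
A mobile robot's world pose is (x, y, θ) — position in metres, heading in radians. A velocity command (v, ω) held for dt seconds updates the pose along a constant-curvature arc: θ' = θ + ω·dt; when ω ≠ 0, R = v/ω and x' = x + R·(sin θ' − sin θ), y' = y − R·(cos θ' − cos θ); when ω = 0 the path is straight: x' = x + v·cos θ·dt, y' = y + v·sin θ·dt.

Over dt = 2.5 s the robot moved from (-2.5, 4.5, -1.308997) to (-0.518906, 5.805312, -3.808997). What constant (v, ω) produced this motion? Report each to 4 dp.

v = -1.2500, ω = -1.0000

Δθ = -3.808997 − -1.308997 = -2.500000
ω = Δθ/dt = -2.500000/2.5 = -1.0000
R = Δx/(sin θ' − sin θ) = 1.2500
v = R·ω = 1.2500·-1.0000 = -1.2500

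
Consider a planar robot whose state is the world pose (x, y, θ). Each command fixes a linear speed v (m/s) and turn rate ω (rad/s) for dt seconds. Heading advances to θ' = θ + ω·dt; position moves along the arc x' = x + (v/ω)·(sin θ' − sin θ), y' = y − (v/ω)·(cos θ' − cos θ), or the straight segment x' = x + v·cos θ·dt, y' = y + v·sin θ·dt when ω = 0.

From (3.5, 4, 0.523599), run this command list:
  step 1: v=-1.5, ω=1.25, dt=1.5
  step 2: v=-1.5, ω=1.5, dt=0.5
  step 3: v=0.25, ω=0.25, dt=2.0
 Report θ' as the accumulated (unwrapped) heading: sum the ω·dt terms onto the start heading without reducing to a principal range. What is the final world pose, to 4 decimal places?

(3.4932, 1.6877, 3.6486)

step 1: θ'=2.3986 (R=-1.2000) → pose (3.2882, 2.0770, 2.3986)
step 2: θ'=3.1486 (R=-1.0000) → pose (3.9717, 1.8135, 3.1486)
step 3: θ'=3.6486 (R=1.0000) → pose (3.4932, 1.6877, 3.6486)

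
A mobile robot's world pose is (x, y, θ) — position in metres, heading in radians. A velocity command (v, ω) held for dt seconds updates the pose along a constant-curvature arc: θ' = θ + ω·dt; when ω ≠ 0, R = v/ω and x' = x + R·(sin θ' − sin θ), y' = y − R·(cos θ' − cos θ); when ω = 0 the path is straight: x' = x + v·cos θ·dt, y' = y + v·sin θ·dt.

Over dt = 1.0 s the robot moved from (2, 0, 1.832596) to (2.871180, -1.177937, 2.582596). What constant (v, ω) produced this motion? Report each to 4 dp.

v = -1.5000, ω = 0.7500

Δθ = 2.582596 − 1.832596 = 0.750000
ω = Δθ/dt = 0.750000/1.0 = 0.7500
R = −Δy/(cos θ' − cos θ) = -2.0000
v = R·ω = -2.0000·0.7500 = -1.5000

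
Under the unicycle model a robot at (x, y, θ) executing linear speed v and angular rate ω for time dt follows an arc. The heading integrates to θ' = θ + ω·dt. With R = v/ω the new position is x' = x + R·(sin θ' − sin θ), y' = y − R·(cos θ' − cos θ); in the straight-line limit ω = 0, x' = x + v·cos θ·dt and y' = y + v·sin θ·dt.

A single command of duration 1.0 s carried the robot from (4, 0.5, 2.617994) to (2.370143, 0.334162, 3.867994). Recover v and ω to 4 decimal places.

v = 1.7500, ω = 1.2500

Δθ = 3.867994 − 2.617994 = 1.250000
ω = Δθ/dt = 1.250000/1.0 = 1.2500
R = Δx/(sin θ' − sin θ) = 1.4000
v = R·ω = 1.4000·1.2500 = 1.7500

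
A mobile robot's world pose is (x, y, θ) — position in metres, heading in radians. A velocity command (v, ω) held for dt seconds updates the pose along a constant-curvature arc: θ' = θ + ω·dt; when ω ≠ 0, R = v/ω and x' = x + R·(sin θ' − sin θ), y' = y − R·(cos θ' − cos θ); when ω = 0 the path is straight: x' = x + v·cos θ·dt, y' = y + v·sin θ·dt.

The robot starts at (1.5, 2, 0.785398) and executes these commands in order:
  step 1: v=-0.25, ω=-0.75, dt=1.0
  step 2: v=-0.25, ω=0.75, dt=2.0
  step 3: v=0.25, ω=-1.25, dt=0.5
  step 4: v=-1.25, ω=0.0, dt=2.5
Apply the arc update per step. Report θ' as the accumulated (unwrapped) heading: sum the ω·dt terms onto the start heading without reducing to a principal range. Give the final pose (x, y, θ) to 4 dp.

(-0.9203, -0.7711, 0.9104)

step 1: θ'=0.0354 (R=0.3333) → pose (1.2761, 1.9026, 0.0354)
step 2: θ'=1.5354 (R=-0.3333) → pose (0.9548, 1.5813, 1.5354)
step 3: θ'=0.9104 (R=-0.2000) → pose (0.9967, 1.6969, 0.9104)
step 4: θ'=0.9104 (straight) → pose (-0.9203, -0.7711, 0.9104)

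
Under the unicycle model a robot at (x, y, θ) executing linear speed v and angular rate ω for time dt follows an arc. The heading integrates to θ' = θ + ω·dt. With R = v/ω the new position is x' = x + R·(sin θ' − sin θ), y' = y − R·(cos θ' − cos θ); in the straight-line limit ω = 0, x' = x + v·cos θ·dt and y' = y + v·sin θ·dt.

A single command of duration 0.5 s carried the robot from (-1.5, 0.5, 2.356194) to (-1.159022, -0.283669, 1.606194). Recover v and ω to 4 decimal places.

Δθ = 1.606194 − 2.356194 = -0.750000
ω = Δθ/dt = -0.750000/0.5 = -1.5000
R = −Δy/(cos θ' − cos θ) = 1.1667
v = R·ω = 1.1667·-1.5000 = -1.7500

v = -1.7500, ω = -1.5000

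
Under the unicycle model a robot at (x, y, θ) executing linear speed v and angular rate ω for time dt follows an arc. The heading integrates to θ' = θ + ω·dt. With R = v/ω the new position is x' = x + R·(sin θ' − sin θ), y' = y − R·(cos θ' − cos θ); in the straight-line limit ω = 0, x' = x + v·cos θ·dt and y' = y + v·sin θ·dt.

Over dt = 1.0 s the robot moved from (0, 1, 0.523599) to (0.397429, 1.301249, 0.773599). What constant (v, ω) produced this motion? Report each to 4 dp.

Δθ = 0.773599 − 0.523599 = 0.250000
ω = Δθ/dt = 0.250000/1.0 = 0.2500
R = Δx/(sin θ' − sin θ) = 2.0000
v = R·ω = 2.0000·0.2500 = 0.5000

v = 0.5000, ω = 0.2500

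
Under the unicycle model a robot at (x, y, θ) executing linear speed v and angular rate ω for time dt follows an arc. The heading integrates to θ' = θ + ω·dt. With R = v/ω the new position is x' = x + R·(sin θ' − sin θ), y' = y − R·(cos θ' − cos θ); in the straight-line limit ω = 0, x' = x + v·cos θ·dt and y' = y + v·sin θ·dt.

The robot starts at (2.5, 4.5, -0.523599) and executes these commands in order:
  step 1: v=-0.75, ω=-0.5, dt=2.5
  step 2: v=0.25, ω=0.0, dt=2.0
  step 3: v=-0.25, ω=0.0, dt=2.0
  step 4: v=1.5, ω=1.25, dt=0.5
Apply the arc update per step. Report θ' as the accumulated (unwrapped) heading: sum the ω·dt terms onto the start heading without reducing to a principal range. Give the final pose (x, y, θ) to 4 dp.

(1.8615, 5.3677, -1.1486)

step 1: θ'=-1.7736 (R=1.5000) → pose (1.7807, 6.1012, -1.7736)
step 2: θ'=-1.7736 (straight) → pose (1.6800, 5.6114, -1.7736)
step 3: θ'=-1.7736 (straight) → pose (1.7807, 6.1012, -1.7736)
step 4: θ'=-1.1486 (R=1.2000) → pose (1.8615, 5.3677, -1.1486)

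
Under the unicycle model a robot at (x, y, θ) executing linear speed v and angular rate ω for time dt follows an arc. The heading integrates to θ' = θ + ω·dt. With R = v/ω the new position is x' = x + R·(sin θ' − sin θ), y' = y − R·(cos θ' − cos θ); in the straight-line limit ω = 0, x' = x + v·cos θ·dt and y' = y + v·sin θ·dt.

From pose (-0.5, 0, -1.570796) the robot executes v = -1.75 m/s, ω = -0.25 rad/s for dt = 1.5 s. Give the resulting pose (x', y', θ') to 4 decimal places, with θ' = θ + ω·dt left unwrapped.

(-0.0136, 2.5639, -1.9458)

θ' = -1.5708 + -0.25·1.5 = -1.9458
R = v/ω = -1.75/-0.25 = 7.0000
x' = -0.5 + 7.0000·(sin -1.9458 − sin -1.5708) = -0.0136
y' = 0 − 7.0000·(cos -1.9458 − cos -1.5708) = 2.5639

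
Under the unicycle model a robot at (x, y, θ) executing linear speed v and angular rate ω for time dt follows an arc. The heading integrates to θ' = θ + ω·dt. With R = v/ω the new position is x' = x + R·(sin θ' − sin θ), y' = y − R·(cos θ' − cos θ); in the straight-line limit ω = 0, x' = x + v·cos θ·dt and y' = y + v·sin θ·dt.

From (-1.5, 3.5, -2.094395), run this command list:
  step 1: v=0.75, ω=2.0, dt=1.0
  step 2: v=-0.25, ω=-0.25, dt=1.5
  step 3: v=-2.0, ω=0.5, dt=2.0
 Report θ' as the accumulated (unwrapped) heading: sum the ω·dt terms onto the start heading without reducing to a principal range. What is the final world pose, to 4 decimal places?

step 1: θ'=-0.0944 (R=0.3750) → pose (-1.2106, 2.9392, -0.0944)
step 2: θ'=-0.4694 (R=1.0000) → pose (-1.5687, 3.0429, -0.4694)
step 3: θ'=0.5306 (R=-4.0000) → pose (-5.4023, 2.9255, 0.5306)

(-5.4023, 2.9255, 0.5306)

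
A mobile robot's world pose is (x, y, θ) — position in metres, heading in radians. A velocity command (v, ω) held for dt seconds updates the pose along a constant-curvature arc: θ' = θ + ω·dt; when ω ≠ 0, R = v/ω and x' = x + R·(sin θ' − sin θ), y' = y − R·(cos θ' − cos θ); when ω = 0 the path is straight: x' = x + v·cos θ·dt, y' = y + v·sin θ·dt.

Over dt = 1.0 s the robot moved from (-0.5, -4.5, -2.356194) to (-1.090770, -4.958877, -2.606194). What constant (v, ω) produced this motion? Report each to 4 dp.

Δθ = -2.606194 − -2.356194 = -0.250000
ω = Δθ/dt = -0.250000/1.0 = -0.2500
R = Δx/(sin θ' − sin θ) = -3.0000
v = R·ω = -3.0000·-0.2500 = 0.7500

v = 0.7500, ω = -0.2500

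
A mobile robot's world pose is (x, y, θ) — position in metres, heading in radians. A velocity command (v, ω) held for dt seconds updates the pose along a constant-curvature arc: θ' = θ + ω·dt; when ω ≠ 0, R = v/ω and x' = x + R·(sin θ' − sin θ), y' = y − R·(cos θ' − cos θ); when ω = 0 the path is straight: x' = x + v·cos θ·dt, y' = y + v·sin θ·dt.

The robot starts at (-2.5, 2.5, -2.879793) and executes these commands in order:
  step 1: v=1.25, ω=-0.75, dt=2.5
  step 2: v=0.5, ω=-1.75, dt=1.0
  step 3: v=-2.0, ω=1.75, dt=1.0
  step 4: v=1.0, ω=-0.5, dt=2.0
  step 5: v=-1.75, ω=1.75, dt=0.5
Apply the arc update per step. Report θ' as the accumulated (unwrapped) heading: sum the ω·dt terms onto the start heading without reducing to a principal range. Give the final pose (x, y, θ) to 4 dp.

(-5.1333, 4.3261, -4.8798)

step 1: θ'=-4.7548 (R=-1.6667) → pose (-4.5965, 4.1805, -4.7548)
step 2: θ'=-6.5048 (R=-0.2857) → pose (-4.2483, 4.4471, -6.5048)
step 3: θ'=-4.7548 (R=-1.1429) → pose (-5.6413, 3.3807, -4.7548)
step 4: θ'=-5.7548 (R=-2.0000) → pose (-4.6514, 5.0231, -5.7548)
step 5: θ'=-4.8798 (R=-1.0000) → pose (-5.1333, 4.3261, -4.8798)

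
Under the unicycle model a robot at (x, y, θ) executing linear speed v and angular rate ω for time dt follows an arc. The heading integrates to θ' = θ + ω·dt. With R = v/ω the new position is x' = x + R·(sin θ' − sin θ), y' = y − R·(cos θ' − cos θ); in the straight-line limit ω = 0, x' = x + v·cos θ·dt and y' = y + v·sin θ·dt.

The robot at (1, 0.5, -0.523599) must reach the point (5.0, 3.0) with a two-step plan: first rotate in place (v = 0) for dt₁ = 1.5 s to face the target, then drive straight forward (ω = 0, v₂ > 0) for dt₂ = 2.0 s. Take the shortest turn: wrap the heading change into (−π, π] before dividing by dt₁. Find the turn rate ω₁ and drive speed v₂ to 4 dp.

heading to target = atan2(3−0.5, 5−1) = 0.5586
Δθ = wrap(0.5586 − -0.5236) = 1.0822; ω₁ = Δθ/dt₁ = 0.7215
distance = √((5−1)² + (3−0.5)²) = 4.7170; v₂ = distance/dt₂ = 2.3585

ω₁ = 0.7215, v₂ = 2.3585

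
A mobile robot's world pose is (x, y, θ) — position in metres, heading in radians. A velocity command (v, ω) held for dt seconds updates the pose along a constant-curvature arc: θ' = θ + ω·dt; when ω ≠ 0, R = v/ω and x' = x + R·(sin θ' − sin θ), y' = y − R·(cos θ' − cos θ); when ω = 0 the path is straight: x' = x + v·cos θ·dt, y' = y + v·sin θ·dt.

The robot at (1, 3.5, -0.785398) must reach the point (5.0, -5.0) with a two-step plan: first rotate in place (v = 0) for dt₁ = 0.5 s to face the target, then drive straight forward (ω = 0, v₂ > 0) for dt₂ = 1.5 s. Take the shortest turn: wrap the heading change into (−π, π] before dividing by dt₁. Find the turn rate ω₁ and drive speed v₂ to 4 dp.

heading to target = atan2(-5−3.5, 5−1) = -1.1310
Δθ = wrap(-1.1310 − -0.7854) = -0.3456; ω₁ = Δθ/dt₁ = -0.6911
distance = √((5−1)² + (-5−3.5)²) = 9.3941; v₂ = distance/dt₂ = 6.2628

ω₁ = -0.6911, v₂ = 6.2628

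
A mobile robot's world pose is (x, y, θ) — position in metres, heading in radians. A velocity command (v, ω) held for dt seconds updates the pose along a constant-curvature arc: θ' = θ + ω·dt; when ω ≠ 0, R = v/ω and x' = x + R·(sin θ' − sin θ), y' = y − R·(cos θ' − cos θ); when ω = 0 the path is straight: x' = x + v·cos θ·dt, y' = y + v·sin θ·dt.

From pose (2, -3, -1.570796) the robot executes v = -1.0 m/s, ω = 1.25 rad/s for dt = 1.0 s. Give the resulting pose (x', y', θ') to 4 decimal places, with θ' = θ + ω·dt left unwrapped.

θ' = -1.5708 + 1.25·1.0 = -0.3208
R = v/ω = -1.0/1.25 = -0.8000
x' = 2 + -0.8000·(sin -0.3208 − sin -1.5708) = 1.4523
y' = -3 − -0.8000·(cos -0.3208 − cos -1.5708) = -2.2408

(1.4523, -2.2408, -0.3208)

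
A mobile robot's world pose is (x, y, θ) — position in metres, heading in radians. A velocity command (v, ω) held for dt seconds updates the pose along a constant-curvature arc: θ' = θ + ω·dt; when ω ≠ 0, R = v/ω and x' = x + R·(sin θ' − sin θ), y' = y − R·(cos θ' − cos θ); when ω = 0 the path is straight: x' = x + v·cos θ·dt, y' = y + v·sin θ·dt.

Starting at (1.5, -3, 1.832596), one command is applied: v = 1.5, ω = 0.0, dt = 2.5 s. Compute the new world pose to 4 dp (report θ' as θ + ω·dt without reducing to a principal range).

(0.5294, 0.6222, 1.8326)

θ' = 1.8326 + 0.0·2.5 = 1.8326
ω = 0 → straight: x' = 1.5 + 1.5·cos(1.8326)·2.5 = 0.5294
y' = -3 + 1.5·sin(1.8326)·2.5 = 0.6222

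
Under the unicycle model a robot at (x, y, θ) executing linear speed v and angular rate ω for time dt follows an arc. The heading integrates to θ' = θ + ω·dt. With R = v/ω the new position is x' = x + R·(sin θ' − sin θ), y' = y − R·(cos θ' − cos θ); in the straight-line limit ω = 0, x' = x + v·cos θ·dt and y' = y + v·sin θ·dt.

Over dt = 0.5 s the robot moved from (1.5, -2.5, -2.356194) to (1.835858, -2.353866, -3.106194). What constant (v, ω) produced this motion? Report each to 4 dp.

v = -0.7500, ω = -1.5000

Δθ = -3.106194 − -2.356194 = -0.750000
ω = Δθ/dt = -0.750000/0.5 = -1.5000
R = Δx/(sin θ' − sin θ) = 0.5000
v = R·ω = 0.5000·-1.5000 = -0.7500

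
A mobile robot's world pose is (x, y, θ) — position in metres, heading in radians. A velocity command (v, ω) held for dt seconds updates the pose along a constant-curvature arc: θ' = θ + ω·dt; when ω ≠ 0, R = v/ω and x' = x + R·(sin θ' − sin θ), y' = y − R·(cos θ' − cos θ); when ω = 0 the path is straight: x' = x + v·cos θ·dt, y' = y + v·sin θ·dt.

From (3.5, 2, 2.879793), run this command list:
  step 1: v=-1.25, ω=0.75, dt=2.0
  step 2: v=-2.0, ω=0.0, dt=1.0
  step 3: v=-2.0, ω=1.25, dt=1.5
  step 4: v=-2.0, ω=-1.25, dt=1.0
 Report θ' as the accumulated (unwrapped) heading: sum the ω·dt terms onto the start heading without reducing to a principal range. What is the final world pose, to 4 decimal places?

(3.2061, 8.2160, 5.0048)

step 1: θ'=4.3798 (R=-1.6667) → pose (5.5067, 3.0657, 4.3798)
step 2: θ'=4.3798 (straight) → pose (6.1597, 4.9561, 4.3798)
step 3: θ'=6.2548 (R=-1.6000) → pose (4.6928, 7.0779, 6.2548)
step 4: θ'=5.0048 (R=1.6000) → pose (3.2061, 8.2160, 5.0048)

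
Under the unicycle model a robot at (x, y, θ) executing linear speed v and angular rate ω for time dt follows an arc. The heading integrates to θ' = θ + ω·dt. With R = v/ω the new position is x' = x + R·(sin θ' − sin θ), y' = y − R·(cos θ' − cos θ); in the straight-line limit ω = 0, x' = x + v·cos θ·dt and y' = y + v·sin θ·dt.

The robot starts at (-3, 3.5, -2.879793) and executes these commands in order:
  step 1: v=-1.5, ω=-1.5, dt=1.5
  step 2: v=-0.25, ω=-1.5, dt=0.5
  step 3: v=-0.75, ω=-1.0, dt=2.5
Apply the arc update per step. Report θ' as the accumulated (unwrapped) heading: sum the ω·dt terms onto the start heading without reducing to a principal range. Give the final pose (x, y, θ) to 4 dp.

step 1: θ'=-5.1298 (R=1.0000) → pose (-1.8270, 2.1287, -5.1298)
step 2: θ'=-5.8798 (R=0.1667) → pose (-1.9140, 2.0430, -5.8798)
step 3: θ'=-8.3798 (R=0.7500) → pose (-2.8571, 3.1092, -8.3798)

(-2.8571, 3.1092, -8.3798)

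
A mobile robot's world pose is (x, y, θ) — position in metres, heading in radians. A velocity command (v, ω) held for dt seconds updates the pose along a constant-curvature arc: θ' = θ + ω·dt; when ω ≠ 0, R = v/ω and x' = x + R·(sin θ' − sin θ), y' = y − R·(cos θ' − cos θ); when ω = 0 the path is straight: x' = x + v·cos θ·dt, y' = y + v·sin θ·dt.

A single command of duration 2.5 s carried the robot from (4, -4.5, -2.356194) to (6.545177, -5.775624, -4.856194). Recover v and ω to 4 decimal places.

v = -1.5000, ω = -1.0000

Δθ = -4.856194 − -2.356194 = -2.500000
ω = Δθ/dt = -2.500000/2.5 = -1.0000
R = Δx/(sin θ' − sin θ) = 1.5000
v = R·ω = 1.5000·-1.0000 = -1.5000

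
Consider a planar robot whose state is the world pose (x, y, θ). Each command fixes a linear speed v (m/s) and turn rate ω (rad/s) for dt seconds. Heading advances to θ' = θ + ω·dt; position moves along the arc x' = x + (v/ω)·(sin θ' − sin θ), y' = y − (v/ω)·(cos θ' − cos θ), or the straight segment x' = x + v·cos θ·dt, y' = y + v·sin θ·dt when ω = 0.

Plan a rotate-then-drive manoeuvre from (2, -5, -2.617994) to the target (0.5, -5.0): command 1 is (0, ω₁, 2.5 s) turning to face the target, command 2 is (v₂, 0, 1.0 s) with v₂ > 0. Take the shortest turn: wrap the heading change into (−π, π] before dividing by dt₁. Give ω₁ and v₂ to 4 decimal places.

ω₁ = -0.2094, v₂ = 1.5000

heading to target = atan2(-5−-5, 0.5−2) = 3.1416
Δθ = wrap(3.1416 − -2.6180) = -0.5236; ω₁ = Δθ/dt₁ = -0.2094
distance = √((0.5−2)² + (-5−-5)²) = 1.5000; v₂ = distance/dt₂ = 1.5000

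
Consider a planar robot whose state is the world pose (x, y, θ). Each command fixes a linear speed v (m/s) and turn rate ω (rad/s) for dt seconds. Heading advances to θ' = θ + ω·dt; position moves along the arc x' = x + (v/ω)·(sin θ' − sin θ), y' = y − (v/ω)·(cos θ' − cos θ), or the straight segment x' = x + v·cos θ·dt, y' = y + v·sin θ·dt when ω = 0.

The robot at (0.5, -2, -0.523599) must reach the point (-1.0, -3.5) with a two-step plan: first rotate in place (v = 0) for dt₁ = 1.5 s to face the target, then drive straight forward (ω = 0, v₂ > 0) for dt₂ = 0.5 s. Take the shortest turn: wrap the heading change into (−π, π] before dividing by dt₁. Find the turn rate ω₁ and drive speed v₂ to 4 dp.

heading to target = atan2(-3.5−-2, -1−0.5) = -2.3562
Δθ = wrap(-2.3562 − -0.5236) = -1.8326; ω₁ = Δθ/dt₁ = -1.2217
distance = √((-1−0.5)² + (-3.5−-2)²) = 2.1213; v₂ = distance/dt₂ = 4.2426

ω₁ = -1.2217, v₂ = 4.2426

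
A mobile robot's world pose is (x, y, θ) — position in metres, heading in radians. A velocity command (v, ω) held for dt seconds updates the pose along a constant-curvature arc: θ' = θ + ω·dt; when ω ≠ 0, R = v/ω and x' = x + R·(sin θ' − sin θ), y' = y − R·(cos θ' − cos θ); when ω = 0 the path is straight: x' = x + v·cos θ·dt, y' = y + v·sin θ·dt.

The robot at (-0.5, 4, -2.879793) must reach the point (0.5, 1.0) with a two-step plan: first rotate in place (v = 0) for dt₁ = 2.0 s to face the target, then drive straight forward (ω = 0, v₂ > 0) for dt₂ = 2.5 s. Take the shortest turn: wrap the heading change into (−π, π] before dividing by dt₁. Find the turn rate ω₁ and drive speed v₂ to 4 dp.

ω₁ = 0.8154, v₂ = 1.2649

heading to target = atan2(1−4, 0.5−-0.5) = -1.2490
Δθ = wrap(-1.2490 − -2.8798) = 1.6307; ω₁ = Δθ/dt₁ = 0.8154
distance = √((0.5−-0.5)² + (1−4)²) = 3.1623; v₂ = distance/dt₂ = 1.2649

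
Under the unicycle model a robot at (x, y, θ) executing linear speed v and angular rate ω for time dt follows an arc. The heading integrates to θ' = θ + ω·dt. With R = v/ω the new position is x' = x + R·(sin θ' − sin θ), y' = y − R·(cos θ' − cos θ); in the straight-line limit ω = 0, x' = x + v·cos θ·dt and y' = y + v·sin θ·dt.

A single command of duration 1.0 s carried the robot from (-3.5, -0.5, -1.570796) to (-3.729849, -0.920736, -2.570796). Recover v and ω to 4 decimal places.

Δθ = -2.570796 − -1.570796 = -1.000000
ω = Δθ/dt = -1.000000/1.0 = -1.0000
R = −Δy/(cos θ' − cos θ) = -0.5000
v = R·ω = -0.5000·-1.0000 = 0.5000

v = 0.5000, ω = -1.0000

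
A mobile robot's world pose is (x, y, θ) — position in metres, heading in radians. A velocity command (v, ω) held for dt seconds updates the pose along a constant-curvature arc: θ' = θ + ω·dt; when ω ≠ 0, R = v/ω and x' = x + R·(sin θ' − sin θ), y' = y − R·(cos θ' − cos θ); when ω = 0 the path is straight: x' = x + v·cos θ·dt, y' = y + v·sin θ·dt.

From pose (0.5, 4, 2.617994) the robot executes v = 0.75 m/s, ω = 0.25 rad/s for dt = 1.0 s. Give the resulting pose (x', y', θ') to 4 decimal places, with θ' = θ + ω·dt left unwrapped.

θ' = 2.6180 + 0.25·1.0 = 2.8680
R = v/ω = 0.75/0.25 = 3.0000
x' = 0.5 + 3.0000·(sin 2.8680 − sin 2.6180) = -0.1894
y' = 4 − 3.0000·(cos 2.8680 − cos 2.6180) = 4.2903

(-0.1894, 4.2903, 2.8680)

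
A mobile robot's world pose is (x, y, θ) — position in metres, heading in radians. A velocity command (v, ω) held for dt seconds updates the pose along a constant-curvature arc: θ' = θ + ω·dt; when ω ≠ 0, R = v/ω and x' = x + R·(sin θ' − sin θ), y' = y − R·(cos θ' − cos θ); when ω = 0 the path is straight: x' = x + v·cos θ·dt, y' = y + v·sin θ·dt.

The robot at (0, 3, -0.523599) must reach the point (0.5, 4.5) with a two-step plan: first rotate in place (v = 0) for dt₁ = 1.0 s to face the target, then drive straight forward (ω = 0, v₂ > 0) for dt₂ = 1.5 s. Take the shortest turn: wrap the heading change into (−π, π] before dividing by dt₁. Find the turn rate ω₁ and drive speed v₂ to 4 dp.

ω₁ = 1.7726, v₂ = 1.0541

heading to target = atan2(4.5−3, 0.5−0) = 1.2490
Δθ = wrap(1.2490 − -0.5236) = 1.7726; ω₁ = Δθ/dt₁ = 1.7726
distance = √((0.5−0)² + (4.5−3)²) = 1.5811; v₂ = distance/dt₂ = 1.0541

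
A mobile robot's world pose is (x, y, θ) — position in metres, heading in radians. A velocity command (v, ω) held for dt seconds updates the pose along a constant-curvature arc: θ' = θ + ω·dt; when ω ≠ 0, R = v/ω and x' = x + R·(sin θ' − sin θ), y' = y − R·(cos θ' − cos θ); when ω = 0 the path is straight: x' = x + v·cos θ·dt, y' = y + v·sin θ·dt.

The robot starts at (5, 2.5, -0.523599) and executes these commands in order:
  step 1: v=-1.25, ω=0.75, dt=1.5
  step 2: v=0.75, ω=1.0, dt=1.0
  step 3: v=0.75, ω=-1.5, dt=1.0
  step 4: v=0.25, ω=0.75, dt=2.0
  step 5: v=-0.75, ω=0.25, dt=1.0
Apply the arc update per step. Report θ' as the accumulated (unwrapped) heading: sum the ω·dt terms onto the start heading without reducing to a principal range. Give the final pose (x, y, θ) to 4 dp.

(4.4135, 3.1878, 1.8514)

step 1: θ'=0.6014 (R=-1.6667) → pose (3.2237, 2.4309, 0.6014)
step 2: θ'=1.6014 (R=0.7500) → pose (3.5490, 3.0722, 1.6014)
step 3: θ'=0.1014 (R=-0.5000) → pose (3.9981, 3.5850, 0.1014)
step 4: θ'=1.6014 (R=0.3333) → pose (4.2976, 3.9268, 1.6014)
step 5: θ'=1.8514 (R=-3.0000) → pose (4.4135, 3.1878, 1.8514)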